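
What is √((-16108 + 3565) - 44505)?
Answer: 2*I*√14262 ≈ 238.85*I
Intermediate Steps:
√((-16108 + 3565) - 44505) = √(-12543 - 44505) = √(-57048) = 2*I*√14262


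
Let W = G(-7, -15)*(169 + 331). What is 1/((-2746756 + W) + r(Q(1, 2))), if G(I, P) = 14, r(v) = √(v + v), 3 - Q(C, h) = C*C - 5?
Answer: -1369878/3753131469761 - √14/7506262939522 ≈ -3.6500e-7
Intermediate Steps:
Q(C, h) = 8 - C² (Q(C, h) = 3 - (C*C - 5) = 3 - (C² - 5) = 3 - (-5 + C²) = 3 + (5 - C²) = 8 - C²)
r(v) = √2*√v (r(v) = √(2*v) = √2*√v)
W = 7000 (W = 14*(169 + 331) = 14*500 = 7000)
1/((-2746756 + W) + r(Q(1, 2))) = 1/((-2746756 + 7000) + √2*√(8 - 1*1²)) = 1/(-2739756 + √2*√(8 - 1*1)) = 1/(-2739756 + √2*√(8 - 1)) = 1/(-2739756 + √2*√7) = 1/(-2739756 + √14)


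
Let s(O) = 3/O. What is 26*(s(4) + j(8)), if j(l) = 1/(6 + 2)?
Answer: 91/4 ≈ 22.750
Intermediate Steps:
j(l) = ⅛ (j(l) = 1/8 = ⅛)
26*(s(4) + j(8)) = 26*(3/4 + ⅛) = 26*(3*(¼) + ⅛) = 26*(¾ + ⅛) = 26*(7/8) = 91/4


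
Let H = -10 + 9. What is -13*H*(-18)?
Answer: -234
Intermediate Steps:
H = -1
-13*H*(-18) = -13*(-1)*(-18) = 13*(-18) = -234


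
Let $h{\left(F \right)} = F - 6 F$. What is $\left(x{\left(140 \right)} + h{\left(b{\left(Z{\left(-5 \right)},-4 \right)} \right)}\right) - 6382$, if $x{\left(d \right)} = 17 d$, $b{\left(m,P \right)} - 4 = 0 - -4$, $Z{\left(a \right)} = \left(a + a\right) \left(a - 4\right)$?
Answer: $-4042$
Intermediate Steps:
$Z{\left(a \right)} = 2 a \left(-4 + a\right)$
$b{\left(m,P \right)} = 8$ ($b{\left(m,P \right)} = 4 + \left(0 - -4\right) = 4 + \left(0 + 4\right) = 4 + 4 = 8$)
$h{\left(F \right)} = - 5 F$
$\left(x{\left(140 \right)} + h{\left(b{\left(Z{\left(-5 \right)},-4 \right)} \right)}\right) - 6382 = \left(17 \cdot 140 - 40\right) - 6382 = \left(2380 - 40\right) - 6382 = 2340 - 6382 = -4042$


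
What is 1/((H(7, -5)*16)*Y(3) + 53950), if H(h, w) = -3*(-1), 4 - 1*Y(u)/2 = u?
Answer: 1/54046 ≈ 1.8503e-5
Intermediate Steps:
Y(u) = 8 - 2*u
H(h, w) = 3
1/((H(7, -5)*16)*Y(3) + 53950) = 1/((3*16)*(8 - 2*3) + 53950) = 1/(48*(8 - 6) + 53950) = 1/(48*2 + 53950) = 1/(96 + 53950) = 1/54046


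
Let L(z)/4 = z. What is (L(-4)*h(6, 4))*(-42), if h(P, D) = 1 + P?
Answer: 4704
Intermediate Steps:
L(z) = 4*z
(L(-4)*h(6, 4))*(-42) = ((4*(-4))*(1 + 6))*(-42) = -16*7*(-42) = -112*(-42) = 4704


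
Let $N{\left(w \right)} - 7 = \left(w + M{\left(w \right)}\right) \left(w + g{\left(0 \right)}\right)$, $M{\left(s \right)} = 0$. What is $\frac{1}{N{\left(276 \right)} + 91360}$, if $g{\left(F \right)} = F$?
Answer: $\frac{1}{167543} \approx 5.9686 \cdot 10^{-6}$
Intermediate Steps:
$N{\left(w \right)} = 7 + w^{2}$ ($N{\left(w \right)} = 7 + \left(w + 0\right) \left(w + 0\right) = 7 + w w = 7 + w^{2}$)
$\frac{1}{N{\left(276 \right)} + 91360} = \frac{1}{\left(7 + 276^{2}\right) + 91360} = \frac{1}{\left(7 + 76176\right) + 91360} = \frac{1}{76183 + 91360} = \frac{1}{167543}$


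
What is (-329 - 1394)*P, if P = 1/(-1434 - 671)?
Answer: 1723/2105 ≈ 0.81853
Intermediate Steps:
P = -1/2105 (P = 1/(-2105) = -1/2105 ≈ -0.00047506)
(-329 - 1394)*P = (-329 - 1394)*(-1/2105) = -1723*(-1/2105) = 1723/2105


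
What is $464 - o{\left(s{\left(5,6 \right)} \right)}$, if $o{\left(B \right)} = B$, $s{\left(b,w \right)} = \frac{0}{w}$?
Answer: $464$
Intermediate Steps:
$s{\left(b,w \right)} = 0$
$464 - o{\left(s{\left(5,6 \right)} \right)} = 464 - 0 = 464 + 0 = 464$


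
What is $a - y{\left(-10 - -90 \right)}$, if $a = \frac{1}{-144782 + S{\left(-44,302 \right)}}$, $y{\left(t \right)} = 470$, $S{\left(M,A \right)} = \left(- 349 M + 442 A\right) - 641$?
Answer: $- \frac{1605989}{3417} \approx -470.0$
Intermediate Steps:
$S{\left(M,A \right)} = -641 - 349 M + 442 A$
$a = \frac{1}{3417}$ ($a = \frac{1}{-144782 - -148199} = \frac{1}{-144782 + \left(-641 + 15356 + 133484\right)} = \frac{1}{-144782 + 148199} = \frac{1}{3417} \approx 0.00029265$)
$a - y{\left(-10 - -90 \right)} = \frac{1}{3417} - 470 = - \frac{1605989}{3417}$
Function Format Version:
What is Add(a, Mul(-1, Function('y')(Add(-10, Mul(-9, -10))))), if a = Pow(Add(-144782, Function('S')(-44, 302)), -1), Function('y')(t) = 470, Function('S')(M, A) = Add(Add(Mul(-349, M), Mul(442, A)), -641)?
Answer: Rational(-1605989, 3417) ≈ -470.00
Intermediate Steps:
Function('S')(M, A) = Add(-641, Mul(-349, M), Mul(442, A))
a = Rational(1, 3417) (a = Pow(Add(-144782, Add(-641, Mul(-349, -44), Mul(442, 302))), -1) = Pow(Add(-144782, Add(-641, 15356, 133484)), -1) = Pow(Add(-144782, 148199), -1) = Pow(3417, -1) = Rational(1, 3417) ≈ 0.00029265)
Add(a, Mul(-1, Function('y')(Add(-10, Mul(-9, -10))))) = Add(Rational(1, 3417), Mul(-1, 470)) = Add(Rational(1, 3417), -470) = Rational(-1605989, 3417)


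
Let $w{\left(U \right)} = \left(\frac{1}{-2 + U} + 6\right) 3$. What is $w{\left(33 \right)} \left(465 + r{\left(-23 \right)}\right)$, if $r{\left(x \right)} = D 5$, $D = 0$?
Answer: $8415$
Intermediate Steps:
$r{\left(x \right)} = 0$ ($r{\left(x \right)} = 0 \cdot 5 = 0$)
$w{\left(U \right)} = 18 + \frac{3}{-2 + U}$ ($w{\left(U \right)} = \left(6 + \frac{1}{-2 + U}\right) 3 = 18 + \frac{3}{-2 + U}$)
$w{\left(33 \right)} \left(465 + r{\left(-23 \right)}\right) = \frac{3 \left(-11 + 6 \cdot 33\right)}{-2 + 33} \left(465 + 0\right) = \frac{3 \left(-11 + 198\right)}{31} \cdot 465 = 3 \cdot \frac{1}{31} \cdot 187 \cdot 465 = \frac{561}{31} \cdot 465 = 8415$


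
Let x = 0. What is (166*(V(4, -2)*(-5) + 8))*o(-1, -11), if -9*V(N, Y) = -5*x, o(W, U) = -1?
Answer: -1328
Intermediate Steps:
V(N, Y) = 0 (V(N, Y) = -(-5)*0/9 = -⅑*0 = 0)
(166*(V(4, -2)*(-5) + 8))*o(-1, -11) = (166*(0*(-5) + 8))*(-1) = (166*(0 + 8))*(-1) = (166*8)*(-1) = 1328*(-1) = -1328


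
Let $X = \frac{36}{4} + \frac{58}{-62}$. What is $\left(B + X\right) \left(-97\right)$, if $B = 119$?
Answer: $- \frac{382083}{31} \approx -12325.0$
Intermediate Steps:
$X = \frac{250}{31}$ ($X = 36 \cdot \frac{1}{4} + 58 \left(- \frac{1}{62}\right) = 9 - \frac{29}{31} = \frac{250}{31} \approx 8.0645$)
$\left(B + X\right) \left(-97\right) = \left(119 + \frac{250}{31}\right) \left(-97\right) = \frac{3939}{31} \left(-97\right) = - \frac{382083}{31}$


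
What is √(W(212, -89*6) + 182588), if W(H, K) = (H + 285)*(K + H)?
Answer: 3*√2506 ≈ 150.18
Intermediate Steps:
W(H, K) = (285 + H)*(H + K)
√(W(212, -89*6) + 182588) = √((212² + 285*212 + 285*(-89*6) + 212*(-89*6)) + 182588) = √((44944 + 60420 + 285*(-534) + 212*(-534)) + 182588) = √((44944 + 60420 - 152190 - 113208) + 182588) = √(-160034 + 182588) = √22554 = 3*√2506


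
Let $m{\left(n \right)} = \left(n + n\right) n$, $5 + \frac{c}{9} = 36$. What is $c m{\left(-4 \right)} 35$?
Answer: $312480$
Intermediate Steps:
$c = 279$ ($c = -45 + 9 \cdot 36 = -45 + 324 = 279$)
$m{\left(n \right)} = 2 n^{2}$ ($m{\left(n \right)} = 2 n n = 2 n^{2}$)
$c m{\left(-4 \right)} 35 = 279 \cdot 2 \left(-4\right)^{2} \cdot 35 = 279 \cdot 2 \cdot 16 \cdot 35 = 279 \cdot 32 \cdot 35 = 8928 \cdot 35 = 312480$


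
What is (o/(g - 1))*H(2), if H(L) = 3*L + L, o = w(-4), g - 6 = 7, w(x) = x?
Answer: -8/3 ≈ -2.6667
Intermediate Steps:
g = 13 (g = 6 + 7 = 13)
o = -4
H(L) = 4*L
(o/(g - 1))*H(2) = (-4/(13 - 1))*(4*2) = (-4/12)*8 = ((1/12)*(-4))*8 = -⅓*8 = -8/3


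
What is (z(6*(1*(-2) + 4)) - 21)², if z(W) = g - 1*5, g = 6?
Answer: 400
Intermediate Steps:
z(W) = 1 (z(W) = 6 - 1*5 = 6 - 5 = 1)
(z(6*(1*(-2) + 4)) - 21)² = (1 - 21)² = (-20)² = 400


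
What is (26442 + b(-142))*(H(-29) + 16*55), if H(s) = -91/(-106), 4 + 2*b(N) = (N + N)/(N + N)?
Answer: 4937551851/212 ≈ 2.3290e+7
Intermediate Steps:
b(N) = -3/2 (b(N) = -2 + ((N + N)/(N + N))/2 = -2 + ((2*N)/((2*N)))/2 = -2 + ((2*N)*(1/(2*N)))/2 = -2 + (½)*1 = -2 + ½ = -3/2)
H(s) = 91/106 (H(s) = -91*(-1/106) = 91/106)
(26442 + b(-142))*(H(-29) + 16*55) = (26442 - 3/2)*(91/106 + 16*55) = 52881*(91/106 + 880)/2 = (52881/2)*(93371/106) = 4937551851/212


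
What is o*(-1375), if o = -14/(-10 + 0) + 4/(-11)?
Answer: -1425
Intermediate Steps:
o = 57/55 (o = -14/(-10) + 4*(-1/11) = -14*(-⅒) - 4/11 = 7/5 - 4/11 = 57/55 ≈ 1.0364)
o*(-1375) = (57/55)*(-1375) = -1425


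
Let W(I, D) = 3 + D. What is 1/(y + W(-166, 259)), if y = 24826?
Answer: 1/25088 ≈ 3.9860e-5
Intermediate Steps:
1/(y + W(-166, 259)) = 1/(24826 + (3 + 259)) = 1/(24826 + 262) = 1/25088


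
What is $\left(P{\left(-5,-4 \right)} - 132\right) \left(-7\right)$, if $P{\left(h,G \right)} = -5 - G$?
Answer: $931$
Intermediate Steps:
$\left(P{\left(-5,-4 \right)} - 132\right) \left(-7\right) = \left(\left(-5 - -4\right) - 132\right) \left(-7\right) = \left(\left(-5 + 4\right) - 132\right) \left(-7\right) = \left(-1 - 132\right) \left(-7\right) = \left(-133\right) \left(-7\right) = 931$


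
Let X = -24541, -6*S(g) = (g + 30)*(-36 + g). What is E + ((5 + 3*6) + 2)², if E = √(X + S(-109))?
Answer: 625 + I*√952206/6 ≈ 625.0 + 162.64*I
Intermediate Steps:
S(g) = -(-36 + g)*(30 + g)/6 (S(g) = -(g + 30)*(-36 + g)/6 = -(30 + g)*(-36 + g)/6 = -(-36 + g)*(30 + g)/6)
E = I*√952206/6 (E = √(-24541 + (180 - 109 - ⅙*(-109)²)) = √(-24541 + (180 - 109 - ⅙*11881)) = √(-24541 + (180 - 109 - 11881/6)) = √(-24541 - 11455/6) = √(-158701/6) = I*√952206/6 ≈ 162.64*I)
E + ((5 + 3*6) + 2)² = I*√952206/6 + ((5 + 3*6) + 2)² = I*√952206/6 + ((5 + 18) + 2)² = I*√952206/6 + (23 + 2)² = I*√952206/6 + 25² = I*√952206/6 + 625 = 625 + I*√952206/6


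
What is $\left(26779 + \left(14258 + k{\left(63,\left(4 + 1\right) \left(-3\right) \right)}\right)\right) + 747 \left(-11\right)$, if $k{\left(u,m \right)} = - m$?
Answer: $32835$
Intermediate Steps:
$\left(26779 + \left(14258 + k{\left(63,\left(4 + 1\right) \left(-3\right) \right)}\right)\right) + 747 \left(-11\right) = \left(26779 + \left(14258 - \left(4 + 1\right) \left(-3\right)\right)\right) + 747 \left(-11\right) = \left(26779 + \left(14258 - 5 \left(-3\right)\right)\right) - 8217 = \left(26779 + \left(14258 - -15\right)\right) - 8217 = \left(26779 + \left(14258 + 15\right)\right) - 8217 = \left(26779 + 14273\right) - 8217 = 41052 - 8217 = 32835$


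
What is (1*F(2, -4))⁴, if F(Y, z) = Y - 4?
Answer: 16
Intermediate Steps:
F(Y, z) = -4 + Y
(1*F(2, -4))⁴ = (1*(-4 + 2))⁴ = (1*(-2))⁴ = (-2)⁴ = 16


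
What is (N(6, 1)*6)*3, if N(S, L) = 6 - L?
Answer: 90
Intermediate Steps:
(N(6, 1)*6)*3 = ((6 - 1*1)*6)*3 = ((6 - 1)*6)*3 = (5*6)*3 = 30*3 = 90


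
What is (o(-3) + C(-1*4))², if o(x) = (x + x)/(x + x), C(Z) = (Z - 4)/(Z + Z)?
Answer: 4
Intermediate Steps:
C(Z) = (-4 + Z)/(2*Z) (C(Z) = (-4 + Z)/((2*Z)) = (-4 + Z)*(1/(2*Z)) = (-4 + Z)/(2*Z))
o(x) = 1 (o(x) = (2*x)/((2*x)) = (2*x)*(1/(2*x)) = 1)
(o(-3) + C(-1*4))² = (1 + (-4 - 1*4)/(2*((-1*4))))² = (1 + (½)*(-4 - 4)/(-4))² = (1 + (½)*(-¼)*(-8))² = (1 + 1)² = 2² = 4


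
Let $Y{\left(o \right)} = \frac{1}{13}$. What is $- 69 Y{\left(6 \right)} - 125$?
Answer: $- \frac{1694}{13} \approx -130.31$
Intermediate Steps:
$Y{\left(o \right)} = \frac{1}{13}$
$- 69 Y{\left(6 \right)} - 125 = \left(-69\right) \frac{1}{13} - 125 = - \frac{69}{13} - 125 = - \frac{1694}{13}$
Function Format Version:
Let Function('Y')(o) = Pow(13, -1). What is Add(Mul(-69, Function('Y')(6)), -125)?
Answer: Rational(-1694, 13) ≈ -130.31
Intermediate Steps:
Function('Y')(o) = Rational(1, 13)
Add(Mul(-69, Function('Y')(6)), -125) = Add(Mul(-69, Rational(1, 13)), -125) = Add(Rational(-69, 13), -125) = Rational(-1694, 13)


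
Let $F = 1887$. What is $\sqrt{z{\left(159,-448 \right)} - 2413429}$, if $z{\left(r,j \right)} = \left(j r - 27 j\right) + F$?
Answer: $7 i \sqrt{50422} \approx 1571.8 i$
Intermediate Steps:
$z{\left(r,j \right)} = 1887 - 27 j + j r$ ($z{\left(r,j \right)} = \left(j r - 27 j\right) + 1887 = \left(- 27 j + j r\right) + 1887 = 1887 - 27 j + j r$)
$\sqrt{z{\left(159,-448 \right)} - 2413429} = \sqrt{\left(1887 - -12096 - 71232\right) - 2413429} = \sqrt{\left(1887 + 12096 - 71232\right) - 2413429} = \sqrt{-57249 - 2413429} = \sqrt{-2470678} = 7 i \sqrt{50422}$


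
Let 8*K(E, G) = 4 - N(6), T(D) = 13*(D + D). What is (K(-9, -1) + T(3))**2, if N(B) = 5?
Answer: 388129/64 ≈ 6064.5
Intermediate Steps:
T(D) = 26*D (T(D) = 13*(2*D) = 26*D)
K(E, G) = -1/8 (K(E, G) = (4 - 1*5)/8 = (4 - 5)/8 = (1/8)*(-1) = -1/8)
(K(-9, -1) + T(3))**2 = (-1/8 + 26*3)**2 = (-1/8 + 78)**2 = (623/8)**2 = 388129/64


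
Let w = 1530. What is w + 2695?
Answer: 4225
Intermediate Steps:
w + 2695 = 1530 + 2695 = 4225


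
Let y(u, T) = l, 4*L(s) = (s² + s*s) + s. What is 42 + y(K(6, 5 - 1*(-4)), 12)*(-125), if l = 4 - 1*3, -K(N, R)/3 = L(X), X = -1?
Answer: -83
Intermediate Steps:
L(s) = s²/2 + s/4 (L(s) = ((s² + s*s) + s)/4 = ((s² + s²) + s)/4 = (2*s² + s)/4 = (s + 2*s²)/4 = s²/2 + s/4)
K(N, R) = -¾ (K(N, R) = -3*(-1)*(1 + 2*(-1))/4 = -3*(-1)*(1 - 2)/4 = -3*(-1)*(-1)/4 = -3*¼ = -¾)
l = 1 (l = 4 - 3 = 1)
y(u, T) = 1
42 + y(K(6, 5 - 1*(-4)), 12)*(-125) = 42 + 1*(-125) = 42 - 125 = -83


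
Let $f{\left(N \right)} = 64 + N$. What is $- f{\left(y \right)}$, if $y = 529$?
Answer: $-593$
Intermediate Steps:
$- f{\left(y \right)} = - (64 + 529) = \left(-1\right) 593 = -593$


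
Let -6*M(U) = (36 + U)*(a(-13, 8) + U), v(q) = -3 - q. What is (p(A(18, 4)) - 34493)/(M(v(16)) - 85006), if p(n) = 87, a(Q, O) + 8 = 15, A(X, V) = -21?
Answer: 17203/42486 ≈ 0.40491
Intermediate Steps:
a(Q, O) = 7 (a(Q, O) = -8 + 15 = 7)
M(U) = -(7 + U)*(36 + U)/6 (M(U) = -(36 + U)*(7 + U)/6 = -(7 + U)*(36 + U)/6)
(p(A(18, 4)) - 34493)/(M(v(16)) - 85006) = (87 - 34493)/((-42 - 43*(-3 - 1*16)/6 - (-3 - 1*16)²/6) - 85006) = -34406/((-42 - 43*(-3 - 16)/6 - (-3 - 16)²/6) - 85006) = -34406/((-42 - 43/6*(-19) - ⅙*(-19)²) - 85006) = -34406/((-42 + 817/6 - ⅙*361) - 85006) = -34406/((-42 + 817/6 - 361/6) - 85006) = -34406/(34 - 85006) = -34406/(-84972) = -34406*(-1/84972) = 17203/42486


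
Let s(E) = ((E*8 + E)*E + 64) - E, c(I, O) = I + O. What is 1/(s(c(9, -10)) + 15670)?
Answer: 1/15744 ≈ 6.3516e-5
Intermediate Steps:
s(E) = 64 - E + 9*E**2 (s(E) = ((8*E + E)*E + 64) - E = ((9*E)*E + 64) - E = (9*E**2 + 64) - E = (64 + 9*E**2) - E = 64 - E + 9*E**2)
1/(s(c(9, -10)) + 15670) = 1/((64 - (9 - 10) + 9*(9 - 10)**2) + 15670) = 1/((64 - 1*(-1) + 9*(-1)**2) + 15670) = 1/((64 + 1 + 9*1) + 15670) = 1/((64 + 1 + 9) + 15670) = 1/(74 + 15670) = 1/15744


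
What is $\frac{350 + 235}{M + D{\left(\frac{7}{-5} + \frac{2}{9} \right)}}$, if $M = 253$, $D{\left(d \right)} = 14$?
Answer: $\frac{195}{89} \approx 2.191$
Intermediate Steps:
$\frac{350 + 235}{M + D{\left(\frac{7}{-5} + \frac{2}{9} \right)}} = \frac{350 + 235}{253 + 14} = \frac{585}{267} = 585 \cdot \frac{1}{267} = \frac{195}{89}$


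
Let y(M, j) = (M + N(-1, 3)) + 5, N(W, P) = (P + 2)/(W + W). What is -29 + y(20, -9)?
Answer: -13/2 ≈ -6.5000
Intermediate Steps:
N(W, P) = (2 + P)/(2*W) (N(W, P) = (2 + P)/((2*W)) = (2 + P)*(1/(2*W)) = (2 + P)/(2*W))
y(M, j) = 5/2 + M (y(M, j) = (M + (½)*(2 + 3)/(-1)) + 5 = (M + (½)*(-1)*5) + 5 = (M - 5/2) + 5 = (-5/2 + M) + 5 = 5/2 + M)
-29 + y(20, -9) = -29 + (5/2 + 20) = -29 + 45/2 = -13/2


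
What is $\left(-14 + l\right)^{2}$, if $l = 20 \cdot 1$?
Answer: $36$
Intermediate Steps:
$l = 20$
$\left(-14 + l\right)^{2} = \left(-14 + 20\right)^{2} = 6^{2} = 36$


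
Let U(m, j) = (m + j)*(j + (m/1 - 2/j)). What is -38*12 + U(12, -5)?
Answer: -2021/5 ≈ -404.20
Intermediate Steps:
U(m, j) = (j + m)*(j + m - 2/j) (U(m, j) = (j + m)*(j + (m*1 - 2/j)) = (j + m)*(j + (m - 2/j)) = (j + m)*(j + m - 2/j))
-38*12 + U(12, -5) = -38*12 + (-2 + (-5)² + 12² - 2*12/(-5) + 2*(-5)*12) = -456 + (-2 + 25 + 144 - 2*12*(-⅕) - 120) = -456 + (-2 + 25 + 144 + 24/5 - 120) = -456 + 259/5 = -2021/5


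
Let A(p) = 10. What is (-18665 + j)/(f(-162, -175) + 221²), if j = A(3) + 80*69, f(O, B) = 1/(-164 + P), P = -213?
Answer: -4951895/18413056 ≈ -0.26893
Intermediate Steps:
f(O, B) = -1/377 (f(O, B) = 1/(-164 - 213) = 1/(-377) = -1/377)
j = 5530 (j = 10 + 80*69 = 10 + 5520 = 5530)
(-18665 + j)/(f(-162, -175) + 221²) = (-18665 + 5530)/(-1/377 + 221²) = -13135/(-1/377 + 48841) = -13135/18413056/377 = -13135*377/18413056 = -4951895/18413056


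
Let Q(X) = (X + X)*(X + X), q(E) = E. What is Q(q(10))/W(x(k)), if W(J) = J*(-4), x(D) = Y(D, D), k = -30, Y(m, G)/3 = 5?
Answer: -20/3 ≈ -6.6667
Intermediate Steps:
Y(m, G) = 15 (Y(m, G) = 3*5 = 15)
x(D) = 15
Q(X) = 4*X**2 (Q(X) = (2*X)*(2*X) = 4*X**2)
W(J) = -4*J
Q(q(10))/W(x(k)) = (4*10**2)/((-4*15)) = (4*100)/(-60) = 400*(-1/60) = -20/3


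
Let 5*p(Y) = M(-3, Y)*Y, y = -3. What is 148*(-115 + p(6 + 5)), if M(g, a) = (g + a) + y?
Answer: -15392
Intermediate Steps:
M(g, a) = -3 + a + g (M(g, a) = (g + a) - 3 = (a + g) - 3 = -3 + a + g)
p(Y) = Y*(-6 + Y)/5 (p(Y) = ((-3 + Y - 3)*Y)/5 = ((-6 + Y)*Y)/5 = (Y*(-6 + Y))/5 = Y*(-6 + Y)/5)
148*(-115 + p(6 + 5)) = 148*(-115 + (6 + 5)*(-6 + (6 + 5))/5) = 148*(-115 + (⅕)*11*(-6 + 11)) = 148*(-115 + (⅕)*11*5) = 148*(-115 + 11) = 148*(-104) = -15392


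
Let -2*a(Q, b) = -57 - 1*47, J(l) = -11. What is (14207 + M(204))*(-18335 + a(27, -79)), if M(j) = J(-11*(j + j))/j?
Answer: -52988101411/204 ≈ -2.5975e+8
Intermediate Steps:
a(Q, b) = 52 (a(Q, b) = -(-57 - 1*47)/2 = -(-57 - 47)/2 = -1/2*(-104) = 52)
M(j) = -11/j
(14207 + M(204))*(-18335 + a(27, -79)) = (14207 - 11/204)*(-18335 + 52) = (14207 - 11*1/204)*(-18283) = (14207 - 11/204)*(-18283) = (2898217/204)*(-18283) = -52988101411/204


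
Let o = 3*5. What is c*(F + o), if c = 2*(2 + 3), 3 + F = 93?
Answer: 1050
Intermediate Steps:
F = 90 (F = -3 + 93 = 90)
o = 15
c = 10 (c = 2*5 = 10)
c*(F + o) = 10*(90 + 15) = 10*105 = 1050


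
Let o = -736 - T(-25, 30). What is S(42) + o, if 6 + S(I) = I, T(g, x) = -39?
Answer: -661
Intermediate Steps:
S(I) = -6 + I
o = -697 (o = -736 - 1*(-39) = -736 + 39 = -697)
S(42) + o = (-6 + 42) - 697 = 36 - 697 = -661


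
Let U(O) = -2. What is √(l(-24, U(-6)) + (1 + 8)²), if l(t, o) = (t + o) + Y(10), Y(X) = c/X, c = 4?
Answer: √1385/5 ≈ 7.4431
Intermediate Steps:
Y(X) = 4/X
l(t, o) = ⅖ + o + t (l(t, o) = (t + o) + 4/10 = (o + t) + 4*(⅒) = (o + t) + ⅖ = ⅖ + o + t)
√(l(-24, U(-6)) + (1 + 8)²) = √((⅖ - 2 - 24) + (1 + 8)²) = √(-128/5 + 9²) = √(-128/5 + 81) = √(277/5) = √1385/5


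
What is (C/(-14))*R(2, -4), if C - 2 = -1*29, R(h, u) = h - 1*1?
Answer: 27/14 ≈ 1.9286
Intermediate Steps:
R(h, u) = -1 + h (R(h, u) = h - 1 = -1 + h)
C = -27 (C = 2 - 1*29 = 2 - 29 = -27)
(C/(-14))*R(2, -4) = (-27/(-14))*(-1 + 2) = -27*(-1/14)*1 = (27/14)*1 = 27/14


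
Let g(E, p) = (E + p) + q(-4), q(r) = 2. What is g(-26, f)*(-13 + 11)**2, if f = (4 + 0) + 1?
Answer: -76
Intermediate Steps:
f = 5 (f = 4 + 1 = 5)
g(E, p) = 2 + E + p (g(E, p) = (E + p) + 2 = 2 + E + p)
g(-26, f)*(-13 + 11)**2 = (2 - 26 + 5)*(-13 + 11)**2 = -19*(-2)**2 = -19*4 = -76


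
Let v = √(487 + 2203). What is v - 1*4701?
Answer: -4701 + √2690 ≈ -4649.1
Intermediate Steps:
v = √2690 ≈ 51.865
v - 1*4701 = √2690 - 1*4701 = √2690 - 4701 = -4701 + √2690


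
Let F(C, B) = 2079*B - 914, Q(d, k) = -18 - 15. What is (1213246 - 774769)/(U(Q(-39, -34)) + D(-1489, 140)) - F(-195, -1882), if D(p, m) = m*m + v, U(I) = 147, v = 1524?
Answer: 83246453909/21271 ≈ 3.9136e+6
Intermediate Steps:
Q(d, k) = -33
D(p, m) = 1524 + m² (D(p, m) = m*m + 1524 = m² + 1524 = 1524 + m²)
F(C, B) = -914 + 2079*B
(1213246 - 774769)/(U(Q(-39, -34)) + D(-1489, 140)) - F(-195, -1882) = (1213246 - 774769)/(147 + (1524 + 140²)) - (-914 + 2079*(-1882)) = 438477/(147 + (1524 + 19600)) - (-914 - 3912678) = 438477/(147 + 21124) - 1*(-3913592) = 438477/21271 + 3913592 = 83246453909/21271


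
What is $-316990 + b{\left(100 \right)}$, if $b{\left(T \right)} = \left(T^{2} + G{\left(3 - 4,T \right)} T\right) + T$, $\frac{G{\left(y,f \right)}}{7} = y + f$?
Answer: $-237590$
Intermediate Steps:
$G{\left(y,f \right)} = 7 f + 7 y$ ($G{\left(y,f \right)} = 7 \left(y + f\right) = 7 \left(f + y\right) = 7 f + 7 y$)
$b{\left(T \right)} = T + T^{2} + T \left(-7 + 7 T\right)$ ($b{\left(T \right)} = \left(T^{2} + \left(7 T + 7 \left(3 - 4\right)\right) T\right) + T = \left(T^{2} + \left(7 T + 7 \left(-1\right)\right) T\right) + T = \left(T^{2} + \left(7 T - 7\right) T\right) + T = \left(T^{2} + \left(-7 + 7 T\right) T\right) + T = \left(T^{2} + T \left(-7 + 7 T\right)\right) + T = T + T^{2} + T \left(-7 + 7 T\right)$)
$-316990 + b{\left(100 \right)} = -316990 + 2 \cdot 100 \left(-3 + 4 \cdot 100\right) = -316990 + 2 \cdot 100 \left(-3 + 400\right) = -316990 + 2 \cdot 100 \cdot 397 = -316990 + 79400 = -237590$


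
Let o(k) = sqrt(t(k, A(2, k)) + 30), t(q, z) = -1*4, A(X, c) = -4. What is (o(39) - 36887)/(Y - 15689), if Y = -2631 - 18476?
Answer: 36887/36796 - sqrt(26)/36796 ≈ 1.0023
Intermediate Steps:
t(q, z) = -4
o(k) = sqrt(26) (o(k) = sqrt(-4 + 30) = sqrt(26))
Y = -21107
(o(39) - 36887)/(Y - 15689) = (sqrt(26) - 36887)/(-21107 - 15689) = (-36887 + sqrt(26))/(-36796) = (-36887 + sqrt(26))*(-1/36796) = 36887/36796 - sqrt(26)/36796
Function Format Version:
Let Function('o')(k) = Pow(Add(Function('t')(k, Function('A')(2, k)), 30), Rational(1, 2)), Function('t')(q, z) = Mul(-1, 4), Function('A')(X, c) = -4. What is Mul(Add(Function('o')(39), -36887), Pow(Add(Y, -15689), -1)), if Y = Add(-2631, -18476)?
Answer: Add(Rational(36887, 36796), Mul(Rational(-1, 36796), Pow(26, Rational(1, 2)))) ≈ 1.0023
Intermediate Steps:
Function('t')(q, z) = -4
Function('o')(k) = Pow(26, Rational(1, 2)) (Function('o')(k) = Pow(Add(-4, 30), Rational(1, 2)) = Pow(26, Rational(1, 2)))
Y = -21107
Mul(Add(Function('o')(39), -36887), Pow(Add(Y, -15689), -1)) = Mul(Add(Pow(26, Rational(1, 2)), -36887), Pow(Add(-21107, -15689), -1)) = Mul(Add(-36887, Pow(26, Rational(1, 2))), Pow(-36796, -1)) = Mul(Add(-36887, Pow(26, Rational(1, 2))), Rational(-1, 36796)) = Add(Rational(36887, 36796), Mul(Rational(-1, 36796), Pow(26, Rational(1, 2))))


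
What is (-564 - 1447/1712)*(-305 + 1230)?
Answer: -894488875/1712 ≈ -5.2248e+5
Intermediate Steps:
(-564 - 1447/1712)*(-305 + 1230) = (-564 - 1447*1/1712)*925 = (-564 - 1447/1712)*925 = -967015/1712*925 = -894488875/1712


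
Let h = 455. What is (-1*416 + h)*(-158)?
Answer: -6162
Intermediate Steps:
(-1*416 + h)*(-158) = (-1*416 + 455)*(-158) = (-416 + 455)*(-158) = 39*(-158) = -6162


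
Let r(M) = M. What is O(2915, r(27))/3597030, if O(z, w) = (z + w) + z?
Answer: 5857/3597030 ≈ 0.0016283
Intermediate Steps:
O(z, w) = w + 2*z (O(z, w) = (w + z) + z = w + 2*z)
O(2915, r(27))/3597030 = (27 + 2*2915)/3597030 = (27 + 5830)*(1/3597030) = 5857*(1/3597030) = 5857/3597030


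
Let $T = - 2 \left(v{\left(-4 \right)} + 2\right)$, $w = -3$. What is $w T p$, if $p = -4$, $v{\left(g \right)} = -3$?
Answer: $24$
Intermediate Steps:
$T = 2$ ($T = - 2 \left(-3 + 2\right) = \left(-2\right) \left(-1\right) = 2$)
$w T p = \left(-3\right) 2 \left(-4\right) = \left(-6\right) \left(-4\right) = 24$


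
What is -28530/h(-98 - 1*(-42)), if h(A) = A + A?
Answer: 14265/56 ≈ 254.73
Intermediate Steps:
h(A) = 2*A
-28530/h(-98 - 1*(-42)) = -28530*1/(2*(-98 - 1*(-42))) = -28530*1/(2*(-98 + 42)) = -28530/(2*(-56)) = -28530/(-112) = -28530*(-1/112) = 14265/56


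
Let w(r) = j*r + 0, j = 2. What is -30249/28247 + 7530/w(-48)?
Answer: -35933969/451952 ≈ -79.508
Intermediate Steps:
w(r) = 2*r (w(r) = 2*r + 0 = 2*r)
-30249/28247 + 7530/w(-48) = -30249/28247 + 7530/((2*(-48))) = -30249*1/28247 + 7530/(-96) = -30249/28247 + 7530*(-1/96) = -30249/28247 - 1255/16 = -35933969/451952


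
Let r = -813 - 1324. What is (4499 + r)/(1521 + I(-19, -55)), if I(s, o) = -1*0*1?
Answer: 2362/1521 ≈ 1.5529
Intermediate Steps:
I(s, o) = 0 (I(s, o) = 0*1 = 0)
r = -2137
(4499 + r)/(1521 + I(-19, -55)) = (4499 - 2137)/(1521 + 0) = 2362/1521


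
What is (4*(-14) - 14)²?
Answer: 4900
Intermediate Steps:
(4*(-14) - 14)² = (-56 - 14)² = (-70)² = 4900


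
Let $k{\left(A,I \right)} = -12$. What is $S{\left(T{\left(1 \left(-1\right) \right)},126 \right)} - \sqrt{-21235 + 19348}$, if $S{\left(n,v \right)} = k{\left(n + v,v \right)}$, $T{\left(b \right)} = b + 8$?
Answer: $-12 - i \sqrt{1887} \approx -12.0 - 43.44 i$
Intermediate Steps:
$T{\left(b \right)} = 8 + b$
$S{\left(n,v \right)} = -12$
$S{\left(T{\left(1 \left(-1\right) \right)},126 \right)} - \sqrt{-21235 + 19348} = -12 - \sqrt{-21235 + 19348} = -12 - \sqrt{-1887} = -12 - i \sqrt{1887}$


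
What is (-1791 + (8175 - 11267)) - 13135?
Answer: -18018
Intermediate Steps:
(-1791 + (8175 - 11267)) - 13135 = (-1791 - 3092) - 13135 = -4883 - 13135 = -18018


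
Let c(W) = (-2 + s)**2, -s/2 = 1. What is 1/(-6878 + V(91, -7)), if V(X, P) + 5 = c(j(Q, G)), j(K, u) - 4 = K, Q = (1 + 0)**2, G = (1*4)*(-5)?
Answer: -1/6867 ≈ -0.00014562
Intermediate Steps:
s = -2 (s = -2*1 = -2)
G = -20 (G = 4*(-5) = -20)
Q = 1 (Q = 1**2 = 1)
j(K, u) = 4 + K
c(W) = 16 (c(W) = (-2 - 2)**2 = (-4)**2 = 16)
V(X, P) = 11 (V(X, P) = -5 + 16 = 11)
1/(-6878 + V(91, -7)) = 1/(-6878 + 11) = 1/(-6867) = -1/6867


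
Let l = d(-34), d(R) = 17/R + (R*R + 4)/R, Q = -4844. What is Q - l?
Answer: -163519/34 ≈ -4809.4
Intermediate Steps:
d(R) = 17/R + (4 + R²)/R (d(R) = 17/R + (R² + 4)/R = 17/R + (4 + R²)/R)
l = -1177/34 (l = -34 + 21/(-34) = -34 + 21*(-1/34) = -34 - 21/34 = -1177/34 ≈ -34.618)
Q - l = -4844 - 1*(-1177/34) = -4844 + 1177/34 = -163519/34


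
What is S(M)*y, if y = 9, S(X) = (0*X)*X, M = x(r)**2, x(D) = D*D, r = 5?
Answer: 0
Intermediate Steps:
x(D) = D**2
M = 625 (M = (5**2)**2 = 25**2 = 625)
S(X) = 0 (S(X) = 0*X = 0)
S(M)*y = 0*9 = 0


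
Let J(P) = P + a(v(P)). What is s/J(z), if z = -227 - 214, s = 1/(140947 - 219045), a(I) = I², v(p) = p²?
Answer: -1/2953889635934160 ≈ -3.3854e-16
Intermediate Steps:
s = -1/78098 (s = 1/(-78098) = -1/78098 ≈ -1.2804e-5)
z = -441
J(P) = P + P⁴ (J(P) = P + (P²)² = P + P⁴)
s/J(z) = -1/(78098*(-441 + (-441)⁴)) = -1/(78098*(-441 + 37822859361)) = -1/78098/37822858920 = -1/78098*1/37822858920 = -1/2953889635934160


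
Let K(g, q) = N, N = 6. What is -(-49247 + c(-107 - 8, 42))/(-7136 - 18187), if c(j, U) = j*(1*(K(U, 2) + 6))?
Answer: -50627/25323 ≈ -1.9993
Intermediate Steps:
K(g, q) = 6
c(j, U) = 12*j (c(j, U) = j*(1*(6 + 6)) = j*(1*12) = j*12 = 12*j)
-(-49247 + c(-107 - 8, 42))/(-7136 - 18187) = -(-49247 + 12*(-107 - 8))/(-7136 - 18187) = -(-49247 + 12*(-115))/(-25323) = -(-49247 - 1380)*(-1)/25323 = -(-50627)*(-1)/25323 = -1*50627/25323 = -50627/25323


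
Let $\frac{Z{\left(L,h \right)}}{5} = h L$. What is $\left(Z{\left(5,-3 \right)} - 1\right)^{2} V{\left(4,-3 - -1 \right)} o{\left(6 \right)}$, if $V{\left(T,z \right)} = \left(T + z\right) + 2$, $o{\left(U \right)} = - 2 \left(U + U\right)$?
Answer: $-554496$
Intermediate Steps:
$Z{\left(L,h \right)} = 5 L h$ ($Z{\left(L,h \right)} = 5 h L = 5 L h$)
$o{\left(U \right)} = - 4 U$ ($o{\left(U \right)} = - 2 \cdot 2 U = - 4 U$)
$V{\left(T,z \right)} = 2 + T + z$
$\left(Z{\left(5,-3 \right)} - 1\right)^{2} V{\left(4,-3 - -1 \right)} o{\left(6 \right)} = \left(5 \cdot 5 \left(-3\right) - 1\right)^{2} \left(2 + 4 - 2\right) \left(\left(-4\right) 6\right) = \left(-75 - 1\right)^{2} \left(2 + 4 + \left(-3 + 1\right)\right) \left(-24\right) = \left(-76\right)^{2} \left(2 + 4 - 2\right) \left(-24\right) = 5776 \cdot 4 \left(-24\right) = 23104 \left(-24\right) = -554496$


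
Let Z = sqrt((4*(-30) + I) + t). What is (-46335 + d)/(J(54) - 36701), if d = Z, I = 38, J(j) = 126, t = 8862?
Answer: 9267/7315 - 2*sqrt(2195)/36575 ≈ 1.2643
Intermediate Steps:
Z = 2*sqrt(2195) (Z = sqrt((4*(-30) + 38) + 8862) = sqrt((-120 + 38) + 8862) = sqrt(-82 + 8862) = sqrt(8780) = 2*sqrt(2195) ≈ 93.702)
d = 2*sqrt(2195) ≈ 93.702
(-46335 + d)/(J(54) - 36701) = (-46335 + 2*sqrt(2195))/(126 - 36701) = (-46335 + 2*sqrt(2195))/(-36575) = (-46335 + 2*sqrt(2195))*(-1/36575) = 9267/7315 - 2*sqrt(2195)/36575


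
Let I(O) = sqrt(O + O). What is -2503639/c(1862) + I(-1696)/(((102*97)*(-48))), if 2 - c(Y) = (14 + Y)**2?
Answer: 2503639/3519374 - I*sqrt(53)/59364 ≈ 0.71139 - 0.00012264*I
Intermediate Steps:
I(O) = sqrt(2)*sqrt(O) (I(O) = sqrt(2*O) = sqrt(2)*sqrt(O))
c(Y) = 2 - (14 + Y)**2
-2503639/c(1862) + I(-1696)/(((102*97)*(-48))) = -2503639/(2 - (14 + 1862)**2) + (sqrt(2)*sqrt(-1696))/(((102*97)*(-48))) = -2503639/(2 - 1*1876**2) + (sqrt(2)*(4*I*sqrt(106)))/((9894*(-48))) = -2503639/(2 - 1*3519376) + (8*I*sqrt(53))/(-474912) = -2503639/(2 - 3519376) + (8*I*sqrt(53))*(-1/474912) = -2503639/(-3519374) - I*sqrt(53)/59364 = -2503639*(-1/3519374) - I*sqrt(53)/59364 = 2503639/3519374 - I*sqrt(53)/59364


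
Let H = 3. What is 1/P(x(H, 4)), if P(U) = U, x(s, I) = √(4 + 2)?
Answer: √6/6 ≈ 0.40825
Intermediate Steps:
x(s, I) = √6
1/P(x(H, 4)) = 1/(√6) = √6/6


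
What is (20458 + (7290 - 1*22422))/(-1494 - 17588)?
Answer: -2663/9541 ≈ -0.27911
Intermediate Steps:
(20458 + (7290 - 1*22422))/(-1494 - 17588) = (20458 + (7290 - 22422))/(-19082) = (20458 - 15132)*(-1/19082) = 5326*(-1/19082) = -2663/9541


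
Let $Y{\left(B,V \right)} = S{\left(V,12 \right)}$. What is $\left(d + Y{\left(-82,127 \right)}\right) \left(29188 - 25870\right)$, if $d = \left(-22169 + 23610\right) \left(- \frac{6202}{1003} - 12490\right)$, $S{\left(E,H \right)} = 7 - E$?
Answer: $- \frac{59926868200416}{1003} \approx -5.9748 \cdot 10^{10}$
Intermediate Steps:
$Y{\left(B,V \right)} = 7 - V$
$d = - \frac{18061021352}{1003}$ ($d = 1441 \left(\left(-6202\right) \frac{1}{1003} - 12490\right) = 1441 \left(- \frac{6202}{1003} - 12490\right) = 1441 \left(- \frac{12533672}{1003}\right) = - \frac{18061021352}{1003} \approx -1.8007 \cdot 10^{7}$)
$\left(d + Y{\left(-82,127 \right)}\right) \left(29188 - 25870\right) = \left(- \frac{18061021352}{1003} + \left(7 - 127\right)\right) \left(29188 - 25870\right) = \left(- \frac{18061021352}{1003} + \left(7 - 127\right)\right) 3318 = \left(- \frac{18061021352}{1003} - 120\right) 3318 = \left(- \frac{18061141712}{1003}\right) 3318 = - \frac{59926868200416}{1003}$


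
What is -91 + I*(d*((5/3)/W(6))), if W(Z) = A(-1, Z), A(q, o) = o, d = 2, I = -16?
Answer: -899/9 ≈ -99.889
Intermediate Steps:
W(Z) = Z
-91 + I*(d*((5/3)/W(6))) = -91 - 32*(5/3)/6 = -91 - 32*(5*(⅓))*(⅙) = -91 - 32*(5/3)*(⅙) = -91 - 32*5/18 = -91 - 16*5/9 = -91 - 80/9 = -899/9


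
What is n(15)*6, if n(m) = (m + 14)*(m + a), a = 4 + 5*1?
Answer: 4176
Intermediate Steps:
a = 9 (a = 4 + 5 = 9)
n(m) = (9 + m)*(14 + m) (n(m) = (m + 14)*(m + 9) = (14 + m)*(9 + m) = (9 + m)*(14 + m))
n(15)*6 = (126 + 15**2 + 23*15)*6 = (126 + 225 + 345)*6 = 696*6 = 4176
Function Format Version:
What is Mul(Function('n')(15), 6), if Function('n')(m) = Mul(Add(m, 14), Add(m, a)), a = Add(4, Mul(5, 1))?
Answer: 4176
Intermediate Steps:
a = 9 (a = Add(4, 5) = 9)
Function('n')(m) = Mul(Add(9, m), Add(14, m)) (Function('n')(m) = Mul(Add(m, 14), Add(m, 9)) = Mul(Add(14, m), Add(9, m)) = Mul(Add(9, m), Add(14, m)))
Mul(Function('n')(15), 6) = Mul(Add(126, Pow(15, 2), Mul(23, 15)), 6) = Mul(Add(126, 225, 345), 6) = Mul(696, 6) = 4176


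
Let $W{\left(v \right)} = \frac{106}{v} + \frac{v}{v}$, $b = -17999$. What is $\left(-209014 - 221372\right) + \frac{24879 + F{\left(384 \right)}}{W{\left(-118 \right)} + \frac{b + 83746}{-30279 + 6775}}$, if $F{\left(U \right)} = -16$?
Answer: $- \frac{1643282374082}{3738049} \approx -4.3961 \cdot 10^{5}$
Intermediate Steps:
$W{\left(v \right)} = 1 + \frac{106}{v}$ ($W{\left(v \right)} = \frac{106}{v} + 1 = 1 + \frac{106}{v}$)
$\left(-209014 - 221372\right) + \frac{24879 + F{\left(384 \right)}}{W{\left(-118 \right)} + \frac{b + 83746}{-30279 + 6775}} = \left(-209014 - 221372\right) + \frac{24879 - 16}{\frac{106 - 118}{-118} + \frac{-17999 + 83746}{-30279 + 6775}} = -430386 + \frac{24863}{\left(- \frac{1}{118}\right) \left(-12\right) + \frac{65747}{-23504}} = -430386 + \frac{24863}{\frac{6}{59} + 65747 \left(- \frac{1}{23504}\right)} = -430386 + \frac{24863}{\frac{6}{59} - \frac{65747}{23504}} = -430386 + \frac{24863}{- \frac{3738049}{1386736}} = -430386 + 24863 \left(- \frac{1386736}{3738049}\right) = -430386 - \frac{34478417168}{3738049} = - \frac{1643282374082}{3738049}$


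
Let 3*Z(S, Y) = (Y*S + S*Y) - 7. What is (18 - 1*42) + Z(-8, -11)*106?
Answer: 17842/3 ≈ 5947.3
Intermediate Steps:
Z(S, Y) = -7/3 + 2*S*Y/3 (Z(S, Y) = ((Y*S + S*Y) - 7)/3 = ((S*Y + S*Y) - 7)/3 = (2*S*Y - 7)/3 = (-7 + 2*S*Y)/3 = -7/3 + 2*S*Y/3)
(18 - 1*42) + Z(-8, -11)*106 = (18 - 1*42) + (-7/3 + (⅔)*(-8)*(-11))*106 = (18 - 42) + (-7/3 + 176/3)*106 = -24 + (169/3)*106 = -24 + 17914/3 = 17842/3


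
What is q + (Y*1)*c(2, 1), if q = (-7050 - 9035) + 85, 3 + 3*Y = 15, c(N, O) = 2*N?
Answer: -15984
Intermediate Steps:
Y = 4 (Y = -1 + (1/3)*15 = -1 + 5 = 4)
q = -16000 (q = -16085 + 85 = -16000)
q + (Y*1)*c(2, 1) = -16000 + (4*1)*(2*2) = -16000 + 4*4 = -16000 + 16 = -15984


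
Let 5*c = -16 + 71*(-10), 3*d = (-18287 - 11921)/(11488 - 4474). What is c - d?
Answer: -7562726/52605 ≈ -143.76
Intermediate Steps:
d = -15104/10521 (d = ((-18287 - 11921)/(11488 - 4474))/3 = (-30208/7014)/3 = (-30208*1/7014)/3 = (1/3)*(-15104/3507) = -15104/10521 ≈ -1.4356)
c = -726/5 (c = (-16 + 71*(-10))/5 = (-16 - 710)/5 = (1/5)*(-726) = -726/5 ≈ -145.20)
c - d = -726/5 - 1*(-15104/10521) = -726/5 + 15104/10521 = -7562726/52605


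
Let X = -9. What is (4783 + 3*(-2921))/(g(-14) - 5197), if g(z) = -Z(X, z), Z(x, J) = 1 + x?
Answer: 3980/5189 ≈ 0.76701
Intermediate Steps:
g(z) = 8 (g(z) = -(1 - 9) = -1*(-8) = 8)
(4783 + 3*(-2921))/(g(-14) - 5197) = (4783 + 3*(-2921))/(8 - 5197) = (4783 - 8763)/(-5189) = -3980*(-1/5189) = 3980/5189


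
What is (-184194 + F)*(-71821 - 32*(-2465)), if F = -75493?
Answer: -1833130533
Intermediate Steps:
(-184194 + F)*(-71821 - 32*(-2465)) = (-184194 - 75493)*(-71821 - 32*(-2465)) = -259687*(-71821 + 78880) = -259687*7059 = -1833130533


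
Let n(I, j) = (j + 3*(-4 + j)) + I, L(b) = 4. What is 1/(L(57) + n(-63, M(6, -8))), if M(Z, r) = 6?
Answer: -1/47 ≈ -0.021277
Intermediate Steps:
n(I, j) = -12 + I + 4*j (n(I, j) = (j + (-12 + 3*j)) + I = (-12 + 4*j) + I = -12 + I + 4*j)
1/(L(57) + n(-63, M(6, -8))) = 1/(4 + (-12 - 63 + 4*6)) = 1/(4 + (-12 - 63 + 24)) = 1/(4 - 51) = 1/(-47) = -1/47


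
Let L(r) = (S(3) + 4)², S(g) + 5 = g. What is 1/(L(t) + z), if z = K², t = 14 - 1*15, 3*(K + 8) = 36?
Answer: 1/20 ≈ 0.050000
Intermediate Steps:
K = 4 (K = -8 + (⅓)*36 = -8 + 12 = 4)
t = -1 (t = 14 - 15 = -1)
S(g) = -5 + g
z = 16 (z = 4² = 16)
L(r) = 4 (L(r) = ((-5 + 3) + 4)² = (-2 + 4)² = 2² = 4)
1/(L(t) + z) = 1/(4 + 16) = 1/20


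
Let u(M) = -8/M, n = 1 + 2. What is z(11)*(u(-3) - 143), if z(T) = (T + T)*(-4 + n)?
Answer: 9262/3 ≈ 3087.3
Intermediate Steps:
n = 3
z(T) = -2*T (z(T) = (T + T)*(-4 + 3) = (2*T)*(-1) = -2*T)
z(11)*(u(-3) - 143) = (-2*11)*(-8/(-3) - 143) = -22*(-8*(-⅓) - 143) = -22*(8/3 - 143) = -22*(-421/3) = 9262/3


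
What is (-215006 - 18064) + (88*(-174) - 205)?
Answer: -248587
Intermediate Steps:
(-215006 - 18064) + (88*(-174) - 205) = -233070 + (-15312 - 205) = -233070 - 15517 = -248587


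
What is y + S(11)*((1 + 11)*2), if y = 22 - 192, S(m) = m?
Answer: 94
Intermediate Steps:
y = -170
y + S(11)*((1 + 11)*2) = -170 + 11*((1 + 11)*2) = -170 + 11*(12*2) = -170 + 11*24 = -170 + 264 = 94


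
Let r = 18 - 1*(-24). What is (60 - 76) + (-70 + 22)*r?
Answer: -2032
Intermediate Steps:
r = 42 (r = 18 + 24 = 42)
(60 - 76) + (-70 + 22)*r = (60 - 76) + (-70 + 22)*42 = -16 - 48*42 = -16 - 2016 = -2032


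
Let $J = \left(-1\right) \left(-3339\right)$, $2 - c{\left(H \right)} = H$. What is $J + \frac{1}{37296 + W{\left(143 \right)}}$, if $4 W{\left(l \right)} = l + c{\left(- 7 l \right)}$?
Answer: $\frac{250975937}{75165} \approx 3339.0$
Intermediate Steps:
$c{\left(H \right)} = 2 - H$
$W{\left(l \right)} = \frac{1}{2} + 2 l$ ($W{\left(l \right)} = \frac{l - \left(-2 - 7 l\right)}{4} = \frac{l + \left(2 + 7 l\right)}{4} = \frac{2 + 8 l}{4} = \frac{1}{2} + 2 l$)
$J = 3339$
$J + \frac{1}{37296 + W{\left(143 \right)}} = 3339 + \frac{1}{37296 + \left(\frac{1}{2} + 2 \cdot 143\right)} = 3339 + \frac{1}{37296 + \left(\frac{1}{2} + 286\right)} = 3339 + \frac{1}{37296 + \frac{573}{2}} = 3339 + \frac{1}{\frac{75165}{2}} = 3339 + \frac{2}{75165} = \frac{250975937}{75165}$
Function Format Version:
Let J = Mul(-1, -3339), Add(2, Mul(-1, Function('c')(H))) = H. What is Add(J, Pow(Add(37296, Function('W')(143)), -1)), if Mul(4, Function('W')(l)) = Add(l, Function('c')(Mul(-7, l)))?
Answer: Rational(250975937, 75165) ≈ 3339.0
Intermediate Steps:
Function('c')(H) = Add(2, Mul(-1, H))
Function('W')(l) = Add(Rational(1, 2), Mul(2, l)) (Function('W')(l) = Mul(Rational(1, 4), Add(l, Add(2, Mul(-1, Mul(-7, l))))) = Mul(Rational(1, 4), Add(l, Add(2, Mul(7, l)))) = Mul(Rational(1, 4), Add(2, Mul(8, l))) = Add(Rational(1, 2), Mul(2, l)))
J = 3339
Add(J, Pow(Add(37296, Function('W')(143)), -1)) = Add(3339, Pow(Add(37296, Add(Rational(1, 2), Mul(2, 143))), -1)) = Add(3339, Pow(Add(37296, Add(Rational(1, 2), 286)), -1)) = Add(3339, Pow(Add(37296, Rational(573, 2)), -1)) = Add(3339, Pow(Rational(75165, 2), -1)) = Add(3339, Rational(2, 75165)) = Rational(250975937, 75165)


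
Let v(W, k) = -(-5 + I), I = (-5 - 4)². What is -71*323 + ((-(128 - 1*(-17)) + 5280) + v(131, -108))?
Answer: -17874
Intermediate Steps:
I = 81 (I = (-9)² = 81)
v(W, k) = -76 (v(W, k) = -(-5 + 81) = -1*76 = -76)
-71*323 + ((-(128 - 1*(-17)) + 5280) + v(131, -108)) = -71*323 + ((-(128 - 1*(-17)) + 5280) - 76) = -22933 + ((-(128 + 17) + 5280) - 76) = -22933 + ((-1*145 + 5280) - 76) = -22933 + ((-145 + 5280) - 76) = -22933 + (5135 - 76) = -22933 + 5059 = -17874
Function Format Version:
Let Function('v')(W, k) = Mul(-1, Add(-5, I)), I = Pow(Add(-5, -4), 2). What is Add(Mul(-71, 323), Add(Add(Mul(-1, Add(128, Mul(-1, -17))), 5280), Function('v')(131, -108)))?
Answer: -17874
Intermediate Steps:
I = 81 (I = Pow(-9, 2) = 81)
Function('v')(W, k) = -76 (Function('v')(W, k) = Mul(-1, Add(-5, 81)) = Mul(-1, 76) = -76)
Add(Mul(-71, 323), Add(Add(Mul(-1, Add(128, Mul(-1, -17))), 5280), Function('v')(131, -108))) = Add(Mul(-71, 323), Add(Add(Mul(-1, Add(128, Mul(-1, -17))), 5280), -76)) = Add(-22933, Add(Add(Mul(-1, Add(128, 17)), 5280), -76)) = Add(-22933, Add(Add(Mul(-1, 145), 5280), -76)) = Add(-22933, Add(Add(-145, 5280), -76)) = Add(-22933, Add(5135, -76)) = Add(-22933, 5059) = -17874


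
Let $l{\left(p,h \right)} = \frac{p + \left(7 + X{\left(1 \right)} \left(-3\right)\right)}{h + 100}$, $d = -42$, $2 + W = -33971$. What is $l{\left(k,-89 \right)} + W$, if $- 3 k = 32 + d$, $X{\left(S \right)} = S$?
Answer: $- \frac{101917}{3} \approx -33972.0$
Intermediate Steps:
$W = -33973$ ($W = -2 - 33971 = -33973$)
$k = \frac{10}{3}$ ($k = - \frac{32 - 42}{3} = \left(- \frac{1}{3}\right) \left(-10\right) = \frac{10}{3} \approx 3.3333$)
$l{\left(p,h \right)} = \frac{4 + p}{100 + h}$ ($l{\left(p,h \right)} = \frac{p + \left(7 + 1 \left(-3\right)\right)}{h + 100} = \frac{p + \left(7 - 3\right)}{100 + h} = \frac{p + 4}{100 + h} = \frac{4 + p}{100 + h}$)
$l{\left(k,-89 \right)} + W = \frac{4 + \frac{10}{3}}{100 - 89} - 33973 = \frac{1}{11} \cdot \frac{22}{3} - 33973 = \frac{2}{3} - 33973 = - \frac{101917}{3}$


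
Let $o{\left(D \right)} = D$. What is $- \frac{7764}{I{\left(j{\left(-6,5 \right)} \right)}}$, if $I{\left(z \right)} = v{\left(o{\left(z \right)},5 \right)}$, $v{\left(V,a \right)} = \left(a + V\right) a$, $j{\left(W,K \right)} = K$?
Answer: $- \frac{3882}{25} \approx -155.28$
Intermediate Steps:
$v{\left(V,a \right)} = a \left(V + a\right)$ ($v{\left(V,a \right)} = \left(V + a\right) a = a \left(V + a\right)$)
$I{\left(z \right)} = 25 + 5 z$ ($I{\left(z \right)} = 5 \left(z + 5\right) = 5 \left(5 + z\right) = 25 + 5 z$)
$- \frac{7764}{I{\left(j{\left(-6,5 \right)} \right)}} = - \frac{7764}{25 + 5 \cdot 5} = - \frac{7764}{25 + 25} = - \frac{7764}{50} = \left(-7764\right) \frac{1}{50} = - \frac{3882}{25}$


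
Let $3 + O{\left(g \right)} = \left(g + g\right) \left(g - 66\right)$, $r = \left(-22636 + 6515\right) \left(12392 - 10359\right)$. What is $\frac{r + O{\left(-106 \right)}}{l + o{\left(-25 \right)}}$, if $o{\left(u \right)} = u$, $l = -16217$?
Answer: $\frac{16368766}{8121} \approx 2015.6$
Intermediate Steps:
$r = -32773993$ ($r = \left(-16121\right) 2033 = -32773993$)
$O{\left(g \right)} = -3 + 2 g \left(-66 + g\right)$ ($O{\left(g \right)} = -3 + \left(g + g\right) \left(g - 66\right) = -3 + 2 g \left(-66 + g\right)$)
$\frac{r + O{\left(-106 \right)}}{l + o{\left(-25 \right)}} = \frac{-32773993 - \left(-13989 - 22472\right)}{-16217 - 25} = \frac{-32773993 + \left(-3 + 13992 + 2 \cdot 11236\right)}{-16242} = \left(-32773993 + \left(-3 + 13992 + 22472\right)\right) \left(- \frac{1}{16242}\right) = \left(-32773993 + 36461\right) \left(- \frac{1}{16242}\right) = \left(-32737532\right) \left(- \frac{1}{16242}\right) = \frac{16368766}{8121}$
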